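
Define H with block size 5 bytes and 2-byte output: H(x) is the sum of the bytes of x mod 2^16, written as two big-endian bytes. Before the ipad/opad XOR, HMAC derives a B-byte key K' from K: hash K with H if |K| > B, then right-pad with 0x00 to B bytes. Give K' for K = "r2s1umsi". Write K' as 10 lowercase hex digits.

0306000000

|K| = 8 > B = 5, so first hash the key.
H(K): sum = 114+50+115+49+117+109+115+105 = 774 → 03 06.
Zero-pad H(K) = 03 06 to 5 bytes: K' = 03 06 00 00 00.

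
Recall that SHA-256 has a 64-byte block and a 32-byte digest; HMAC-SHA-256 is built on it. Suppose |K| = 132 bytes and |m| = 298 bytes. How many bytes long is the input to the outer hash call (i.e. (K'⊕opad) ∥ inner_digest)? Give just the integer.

Key is 132 > 64 bytes, so it is hashed to 32 bytes then zero-padded to 64: |K'| = 64.
Outer input = (K'⊕opad) ∥ H(inner) → 64 + 32 = 96 bytes.

96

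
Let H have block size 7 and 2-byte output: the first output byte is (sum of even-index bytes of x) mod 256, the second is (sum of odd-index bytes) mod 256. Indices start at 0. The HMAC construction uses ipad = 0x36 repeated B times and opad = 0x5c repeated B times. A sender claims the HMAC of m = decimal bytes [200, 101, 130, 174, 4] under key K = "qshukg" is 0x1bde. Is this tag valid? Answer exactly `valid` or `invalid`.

Key "qshukg" = 71 73 68 75 6b 67 is 6 bytes ≤ B = 7; zero-pad to 7 bytes: K' = 71 73 68 75 6b 67 00.
K' ⊕ ipad = 47 45 5e 43 5d 51 36; K' ⊕ opad = 2d 2f 34 29 37 3b 5c.
Inner hash: even-index sum = 587 mod 256 = 75; odd-index sum = 551 mod 256 = 39 → 4b 27.
Outer hash (recomputed tag): even-index sum = 283 mod 256 = 27; odd-index sum = 222 mod 256 = 222 → 1b de.
Recomputed tag = 1bde; claimed = 1bde → match.

valid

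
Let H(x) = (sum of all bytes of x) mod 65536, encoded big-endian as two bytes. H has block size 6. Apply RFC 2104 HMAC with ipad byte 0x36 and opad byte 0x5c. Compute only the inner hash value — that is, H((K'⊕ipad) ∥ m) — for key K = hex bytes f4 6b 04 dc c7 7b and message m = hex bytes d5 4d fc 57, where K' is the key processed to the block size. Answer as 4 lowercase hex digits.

Key hex bytes f4 6b 04 dc c7 7b is exactly B = 6 bytes: K' = f4 6b 04 dc c7 7b.
K' ⊕ ipad = c2 5d 32 ea f1 4d.
Inner input = c2 5d 32 ea f1 4d ∥ d5 4d fc 57.
Inner hash: sum = 194+93+50+234+241+77+213+77+252+87 = 1518 → 05 ee.

05ee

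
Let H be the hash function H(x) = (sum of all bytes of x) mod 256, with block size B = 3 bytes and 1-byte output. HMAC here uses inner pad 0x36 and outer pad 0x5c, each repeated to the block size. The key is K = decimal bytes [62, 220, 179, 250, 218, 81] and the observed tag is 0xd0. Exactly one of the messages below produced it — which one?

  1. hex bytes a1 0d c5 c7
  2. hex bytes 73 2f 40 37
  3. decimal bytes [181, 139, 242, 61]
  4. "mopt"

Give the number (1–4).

Key decimal bytes [62, 220, 179, 250, 218, 81] = 3e dc b3 fa da 51 is 6 bytes > B = 3, so hash it first: H(key) = f2, then zero-pad to 3 bytes: K' = f2 00 00.
K' ⊕ ipad = c4 36 36; K' ⊕ opad = ae 5c 5c.
m1: inner = H(c4 36 36 a1 0d c5 c7) = 6a; tag = H(ae 5c 5c 6a) = d0 ← matches
m2: inner = H(c4 36 36 73 2f 40 37) = 49; tag = H(ae 5c 5c 49) = af
m3: inner = H(c4 36 36 b5 8b f2 3d) = 9f; tag = H(ae 5c 5c 9f) = 05
m4: inner = H(c4 36 36 6d 6f 70 74) = f0; tag = H(ae 5c 5c f0) = 56

1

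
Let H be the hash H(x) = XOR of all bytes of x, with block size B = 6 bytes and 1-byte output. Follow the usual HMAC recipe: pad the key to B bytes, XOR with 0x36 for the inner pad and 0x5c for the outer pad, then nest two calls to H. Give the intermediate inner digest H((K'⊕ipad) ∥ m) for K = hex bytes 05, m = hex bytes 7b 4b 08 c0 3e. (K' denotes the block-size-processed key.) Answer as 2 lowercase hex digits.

c3

Key hex bytes 05 is 1 byte ≤ B = 6; zero-pad to 6 bytes: K' = 05 00 00 00 00 00.
K' ⊕ ipad = 33 36 36 36 36 36.
Inner input = 33 36 36 36 36 36 ∥ 7b 4b 08 c0 3e.
Inner hash: XOR 33⊕36⊕36⊕36⊕36⊕36⊕7b⊕4b⊕08⊕c0⊕3e = c3.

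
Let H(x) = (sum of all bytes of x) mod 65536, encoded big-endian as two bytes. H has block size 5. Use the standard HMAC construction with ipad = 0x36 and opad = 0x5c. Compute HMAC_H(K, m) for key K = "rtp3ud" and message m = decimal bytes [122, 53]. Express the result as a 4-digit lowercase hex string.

028a

Key "rtp3ud" = 72 74 70 33 75 64 is 6 bytes > B = 5, so hash it first: H(key) = 02 62, then zero-pad to 5 bytes: K' = 02 62 00 00 00.
K' ⊕ ipad = 34 54 36 36 36.  K' ⊕ opad = 5e 3e 5c 5c 5c.
Inner input = (K'⊕ipad) ∥ m = 34 54 36 36 36 ∥ 7a 35.
Inner hash: sum = 52+84+54+54+54+122+53 = 473 → 01 d9.
Outer input = (K'⊕opad) ∥ inner = 5e 3e 5c 5c 5c ∥ 01 d9.
Outer hash (tag): sum = 94+62+92+92+92+1+217 = 650 → 02 8a.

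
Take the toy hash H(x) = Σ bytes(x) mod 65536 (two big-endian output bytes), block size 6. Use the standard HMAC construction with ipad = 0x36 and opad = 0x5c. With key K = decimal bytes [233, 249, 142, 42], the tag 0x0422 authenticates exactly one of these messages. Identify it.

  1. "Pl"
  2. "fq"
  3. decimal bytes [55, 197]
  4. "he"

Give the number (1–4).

2

Key decimal bytes [233, 249, 142, 42] = e9 f9 8e 2a is 4 bytes ≤ B = 6; zero-pad to 6 bytes: K' = e9 f9 8e 2a 00 00.
K' ⊕ ipad = df cf b8 1c 36 36; K' ⊕ opad = b5 a5 d2 76 5c 5c.
m1: inner = H(df cf b8 1c 36 36 50 6c) = 03 aa; tag = H(b5 a5 d2 76 5c 5c 03 aa) = 0407
m2: inner = H(df cf b8 1c 36 36 66 71) = 03 c5; tag = H(b5 a5 d2 76 5c 5c 03 c5) = 0422 ← matches
m3: inner = H(df cf b8 1c 36 36 37 c5) = 03 ea; tag = H(b5 a5 d2 76 5c 5c 03 ea) = 0447
m4: inner = H(df cf b8 1c 36 36 68 65) = 03 bb; tag = H(b5 a5 d2 76 5c 5c 03 bb) = 0418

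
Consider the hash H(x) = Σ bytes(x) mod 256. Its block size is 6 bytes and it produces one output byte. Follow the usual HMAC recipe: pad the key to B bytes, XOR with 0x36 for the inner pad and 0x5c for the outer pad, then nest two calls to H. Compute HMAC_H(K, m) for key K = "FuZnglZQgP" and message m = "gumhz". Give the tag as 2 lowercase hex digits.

77

Key "FuZnglZQgP" = 46 75 5a 6e 67 6c 5a 51 67 50 is 10 bytes > B = 6, so hash it first: H(key) = b8, then zero-pad to 6 bytes: K' = b8 00 00 00 00 00.
K' ⊕ ipad = 8e 36 36 36 36 36.  K' ⊕ opad = e4 5c 5c 5c 5c 5c.
Inner input = (K'⊕ipad) ∥ m = 8e 36 36 36 36 36 ∥ 67 75 6d 68 7a.
Inner hash: sum = 142+54+54+54+54+54+103+117+109+104+122 = 967; mod 256 = 199 → c7.
Outer input = (K'⊕opad) ∥ inner = e4 5c 5c 5c 5c 5c ∥ c7.
Outer hash (tag): sum = 228+92+92+92+92+92+199 = 887; mod 256 = 119 → 77.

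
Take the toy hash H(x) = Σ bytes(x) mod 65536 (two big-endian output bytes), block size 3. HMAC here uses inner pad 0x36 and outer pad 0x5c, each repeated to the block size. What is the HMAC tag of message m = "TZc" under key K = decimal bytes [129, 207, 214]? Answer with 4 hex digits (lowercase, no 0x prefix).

029e

Key decimal bytes [129, 207, 214] = 81 cf d6 is exactly B = 3 bytes: K' = 81 cf d6.
K' ⊕ ipad = b7 f9 e0.  K' ⊕ opad = dd 93 8a.
Inner input = (K'⊕ipad) ∥ m = b7 f9 e0 ∥ 54 5a 63.
Inner hash: sum = 183+249+224+84+90+99 = 929 → 03 a1.
Outer input = (K'⊕opad) ∥ inner = dd 93 8a ∥ 03 a1.
Outer hash (tag): sum = 221+147+138+3+161 = 670 → 02 9e.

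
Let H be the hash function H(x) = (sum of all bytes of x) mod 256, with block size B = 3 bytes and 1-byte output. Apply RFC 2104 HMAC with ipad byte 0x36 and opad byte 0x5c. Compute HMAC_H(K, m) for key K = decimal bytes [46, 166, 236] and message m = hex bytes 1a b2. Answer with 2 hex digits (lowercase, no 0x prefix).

6a

Key decimal bytes [46, 166, 236] = 2e a6 ec is exactly B = 3 bytes: K' = 2e a6 ec.
K' ⊕ ipad = 18 90 da.  K' ⊕ opad = 72 fa b0.
Inner input = (K'⊕ipad) ∥ m = 18 90 da ∥ 1a b2.
Inner hash: sum = 24+144+218+26+178 = 590; mod 256 = 78 → 4e.
Outer input = (K'⊕opad) ∥ inner = 72 fa b0 ∥ 4e.
Outer hash (tag): sum = 114+250+176+78 = 618; mod 256 = 106 → 6a.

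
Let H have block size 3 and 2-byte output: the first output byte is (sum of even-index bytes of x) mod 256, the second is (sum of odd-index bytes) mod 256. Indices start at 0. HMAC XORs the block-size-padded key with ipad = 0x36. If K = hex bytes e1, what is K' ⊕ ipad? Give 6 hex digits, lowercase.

Key hex bytes e1 is 1 byte ≤ B = 3; zero-pad to 3 bytes: K' = e1 00 00.
XOR each byte with 0x36: e1⊕36=d7, 00⊕36=36, 00⊕36=36.

d73636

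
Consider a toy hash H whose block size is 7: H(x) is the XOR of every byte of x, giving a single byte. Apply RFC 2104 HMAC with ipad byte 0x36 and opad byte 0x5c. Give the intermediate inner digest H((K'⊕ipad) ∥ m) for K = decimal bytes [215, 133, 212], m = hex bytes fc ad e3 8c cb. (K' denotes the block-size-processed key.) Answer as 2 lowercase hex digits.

Key decimal bytes [215, 133, 212] = d7 85 d4 is 3 bytes ≤ B = 7; zero-pad to 7 bytes: K' = d7 85 d4 00 00 00 00.
K' ⊕ ipad = e1 b3 e2 36 36 36 36.
Inner input = e1 b3 e2 36 36 36 36 ∥ fc ad e3 8c cb.
Inner hash: XOR e1⊕b3⊕e2⊕36⊕36⊕36⊕36⊕fc⊕ad⊕e3⊕8c⊕cb = 45.

45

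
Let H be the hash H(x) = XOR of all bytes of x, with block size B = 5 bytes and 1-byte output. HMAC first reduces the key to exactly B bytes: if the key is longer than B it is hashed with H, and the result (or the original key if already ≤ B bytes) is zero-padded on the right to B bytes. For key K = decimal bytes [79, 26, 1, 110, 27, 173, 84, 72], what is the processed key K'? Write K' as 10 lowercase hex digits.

9000000000

|K| = 8 > B = 5, so first hash the key.
H(K): XOR 4f⊕1a⊕01⊕6e⊕1b⊕ad⊕54⊕48 = 90.
Zero-pad H(K) = 90 to 5 bytes: K' = 90 00 00 00 00.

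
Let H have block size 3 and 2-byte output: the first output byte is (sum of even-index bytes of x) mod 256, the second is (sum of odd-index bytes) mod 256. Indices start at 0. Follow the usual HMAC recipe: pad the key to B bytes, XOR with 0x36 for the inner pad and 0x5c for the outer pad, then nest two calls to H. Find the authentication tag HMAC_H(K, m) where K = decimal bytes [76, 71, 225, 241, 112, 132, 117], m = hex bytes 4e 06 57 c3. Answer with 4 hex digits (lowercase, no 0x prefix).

Key decimal bytes [76, 71, 225, 241, 112, 132, 117] = 4c 47 e1 f1 70 84 75 is 7 bytes > B = 3, so hash it first: H(key) = 12 bc, then zero-pad to 3 bytes: K' = 12 bc 00.
K' ⊕ ipad = 24 8a 36.  K' ⊕ opad = 4e e0 5c.
Inner input = (K'⊕ipad) ∥ m = 24 8a 36 ∥ 4e 06 57 c3.
Inner hash: even-index sum = 291 mod 256 = 35; odd-index sum = 303 mod 256 = 47 → 23 2f.
Outer input = (K'⊕opad) ∥ inner = 4e e0 5c ∥ 23 2f.
Outer hash (tag): even-index sum = 217 mod 256 = 217; odd-index sum = 259 mod 256 = 3 → d9 03.

d903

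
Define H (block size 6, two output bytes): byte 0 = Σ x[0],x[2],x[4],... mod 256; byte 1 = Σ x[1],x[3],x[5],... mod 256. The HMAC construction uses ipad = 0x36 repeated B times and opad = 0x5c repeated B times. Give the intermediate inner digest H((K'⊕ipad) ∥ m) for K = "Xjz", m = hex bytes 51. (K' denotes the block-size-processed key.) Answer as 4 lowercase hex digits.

41c8

Key "Xjz" = 58 6a 7a is 3 bytes ≤ B = 6; zero-pad to 6 bytes: K' = 58 6a 7a 00 00 00.
K' ⊕ ipad = 6e 5c 4c 36 36 36.
Inner input = 6e 5c 4c 36 36 36 ∥ 51.
Inner hash: even-index sum = 321 mod 256 = 65; odd-index sum = 200 mod 256 = 200 → 41 c8.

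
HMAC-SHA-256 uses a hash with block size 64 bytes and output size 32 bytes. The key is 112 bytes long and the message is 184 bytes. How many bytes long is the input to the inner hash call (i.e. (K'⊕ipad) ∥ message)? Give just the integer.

Key is 112 > 64 bytes, so it is hashed to 32 bytes then zero-padded to 64: |K'| = 64.
Inner input = (K'⊕ipad) ∥ m → 64 + 184 = 248 bytes.

248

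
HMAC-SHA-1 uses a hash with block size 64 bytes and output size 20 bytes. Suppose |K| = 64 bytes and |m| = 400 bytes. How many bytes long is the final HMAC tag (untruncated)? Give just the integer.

The tag is one SHA-1 digest: 20 bytes.

20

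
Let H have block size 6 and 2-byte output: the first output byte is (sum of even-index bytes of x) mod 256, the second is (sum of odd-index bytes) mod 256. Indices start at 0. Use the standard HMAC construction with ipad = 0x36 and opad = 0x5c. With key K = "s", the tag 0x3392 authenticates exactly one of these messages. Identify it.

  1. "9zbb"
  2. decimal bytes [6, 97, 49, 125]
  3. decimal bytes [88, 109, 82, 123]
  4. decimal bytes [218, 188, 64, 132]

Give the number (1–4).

1

Key "s" = 73 is 1 byte ≤ B = 6; zero-pad to 6 bytes: K' = 73 00 00 00 00 00.
K' ⊕ ipad = 45 36 36 36 36 36; K' ⊕ opad = 2f 5c 5c 5c 5c 5c.
m1: inner = H(45 36 36 36 36 36 39 7a 62 62) = 4c 7e; tag = H(2f 5c 5c 5c 5c 5c 4c 7e) = 3392 ← matches
m2: inner = H(45 36 36 36 36 36 06 61 31 7d) = e8 80; tag = H(2f 5c 5c 5c 5c 5c e8 80) = cf94
m3: inner = H(45 36 36 36 36 36 58 6d 52 7b) = 5b 8a; tag = H(2f 5c 5c 5c 5c 5c 5b 8a) = 429e
m4: inner = H(45 36 36 36 36 36 da bc 40 84) = cb e2; tag = H(2f 5c 5c 5c 5c 5c cb e2) = b2f6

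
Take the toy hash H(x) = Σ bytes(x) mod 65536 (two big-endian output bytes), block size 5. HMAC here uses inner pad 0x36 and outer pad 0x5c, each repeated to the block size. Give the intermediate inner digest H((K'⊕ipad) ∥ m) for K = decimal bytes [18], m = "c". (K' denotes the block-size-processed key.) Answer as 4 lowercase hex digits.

015f

Key decimal bytes [18] = 12 is 1 byte ≤ B = 5; zero-pad to 5 bytes: K' = 12 00 00 00 00.
K' ⊕ ipad = 24 36 36 36 36.
Inner input = 24 36 36 36 36 ∥ 63.
Inner hash: sum = 36+54+54+54+54+99 = 351 → 01 5f.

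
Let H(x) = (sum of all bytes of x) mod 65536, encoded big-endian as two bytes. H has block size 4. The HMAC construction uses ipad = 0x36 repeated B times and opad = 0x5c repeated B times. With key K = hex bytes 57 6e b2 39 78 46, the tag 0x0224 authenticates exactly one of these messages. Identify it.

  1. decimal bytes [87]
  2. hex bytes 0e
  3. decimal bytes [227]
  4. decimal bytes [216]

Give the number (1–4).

3

Key hex bytes 57 6e b2 39 78 46 is 6 bytes > B = 4, so hash it first: H(key) = 02 6e, then zero-pad to 4 bytes: K' = 02 6e 00 00.
K' ⊕ ipad = 34 58 36 36; K' ⊕ opad = 5e 32 5c 5c.
m1: inner = H(34 58 36 36 57) = 01 4f; tag = H(5e 32 5c 5c 01 4f) = 0198
m2: inner = H(34 58 36 36 0e) = 01 06; tag = H(5e 32 5c 5c 01 06) = 014f
m3: inner = H(34 58 36 36 e3) = 01 db; tag = H(5e 32 5c 5c 01 db) = 0224 ← matches
m4: inner = H(34 58 36 36 d8) = 01 d0; tag = H(5e 32 5c 5c 01 d0) = 0219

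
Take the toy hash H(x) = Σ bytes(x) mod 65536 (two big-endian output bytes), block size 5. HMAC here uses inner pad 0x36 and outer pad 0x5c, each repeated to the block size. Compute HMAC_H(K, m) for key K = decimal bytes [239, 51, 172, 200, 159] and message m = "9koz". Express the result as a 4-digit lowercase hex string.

0419

Key decimal bytes [239, 51, 172, 200, 159] = ef 33 ac c8 9f is exactly B = 5 bytes: K' = ef 33 ac c8 9f.
K' ⊕ ipad = d9 05 9a fe a9.  K' ⊕ opad = b3 6f f0 94 c3.
Inner input = (K'⊕ipad) ∥ m = d9 05 9a fe a9 ∥ 39 6b 6f 7a.
Inner hash: sum = 217+5+154+254+169+57+107+111+122 = 1196 → 04 ac.
Outer input = (K'⊕opad) ∥ inner = b3 6f f0 94 c3 ∥ 04 ac.
Outer hash (tag): sum = 179+111+240+148+195+4+172 = 1049 → 04 19.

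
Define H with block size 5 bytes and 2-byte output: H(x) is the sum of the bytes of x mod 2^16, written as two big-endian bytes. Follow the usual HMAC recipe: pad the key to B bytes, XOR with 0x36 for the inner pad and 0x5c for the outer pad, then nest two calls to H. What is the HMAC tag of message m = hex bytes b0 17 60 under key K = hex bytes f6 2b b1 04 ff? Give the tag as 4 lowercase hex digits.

Key hex bytes f6 2b b1 04 ff is exactly B = 5 bytes: K' = f6 2b b1 04 ff.
K' ⊕ ipad = c0 1d 87 32 c9.  K' ⊕ opad = aa 77 ed 58 a3.
Inner input = (K'⊕ipad) ∥ m = c0 1d 87 32 c9 ∥ b0 17 60.
Inner hash: sum = 192+29+135+50+201+176+23+96 = 902 → 03 86.
Outer input = (K'⊕opad) ∥ inner = aa 77 ed 58 a3 ∥ 03 86.
Outer hash (tag): sum = 170+119+237+88+163+3+134 = 914 → 03 92.

0392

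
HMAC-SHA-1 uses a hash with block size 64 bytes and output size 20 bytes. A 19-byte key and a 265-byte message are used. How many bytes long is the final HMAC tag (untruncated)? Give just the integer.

The tag is one SHA-1 digest: 20 bytes.

20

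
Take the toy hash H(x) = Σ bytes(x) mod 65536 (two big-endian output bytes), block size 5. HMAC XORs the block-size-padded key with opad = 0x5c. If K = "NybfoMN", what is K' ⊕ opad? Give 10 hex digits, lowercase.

5ec55c5c5c

Key "NybfoMN" = 4e 79 62 66 6f 4d 4e is 7 bytes > B = 5, so hash it first: H(key) = 02 99, then zero-pad to 5 bytes: K' = 02 99 00 00 00.
XOR each byte with 0x5c: 02⊕5c=5e, 99⊕5c=c5, 00⊕5c=5c, 00⊕5c=5c, 00⊕5c=5c.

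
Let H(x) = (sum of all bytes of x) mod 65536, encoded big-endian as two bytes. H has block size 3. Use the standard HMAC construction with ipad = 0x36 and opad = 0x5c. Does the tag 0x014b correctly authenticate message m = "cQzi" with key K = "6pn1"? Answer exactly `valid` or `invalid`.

valid

Key "6pn1" = 36 70 6e 31 is 4 bytes > B = 3, so hash it first: H(key) = 01 45, then zero-pad to 3 bytes: K' = 01 45 00.
K' ⊕ ipad = 37 73 36; K' ⊕ opad = 5d 19 5c.
Inner hash: sum = 55+115+54+99+81+122+105 = 631 → 02 77.
Outer hash (recomputed tag): sum = 93+25+92+2+119 = 331 → 01 4b.
Recomputed tag = 014b; claimed = 014b → match.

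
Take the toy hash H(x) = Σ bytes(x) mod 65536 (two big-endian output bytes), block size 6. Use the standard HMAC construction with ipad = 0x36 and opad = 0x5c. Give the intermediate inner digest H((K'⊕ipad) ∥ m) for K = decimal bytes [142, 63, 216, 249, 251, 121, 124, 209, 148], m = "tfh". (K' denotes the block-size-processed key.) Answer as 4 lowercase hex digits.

0312

Key decimal bytes [142, 63, 216, 249, 251, 121, 124, 209, 148] = 8e 3f d8 f9 fb 79 7c d1 94 is 9 bytes > B = 6, so hash it first: H(key) = 05 f3, then zero-pad to 6 bytes: K' = 05 f3 00 00 00 00.
K' ⊕ ipad = 33 c5 36 36 36 36.
Inner input = 33 c5 36 36 36 36 ∥ 74 66 68.
Inner hash: sum = 51+197+54+54+54+54+116+102+104 = 786 → 03 12.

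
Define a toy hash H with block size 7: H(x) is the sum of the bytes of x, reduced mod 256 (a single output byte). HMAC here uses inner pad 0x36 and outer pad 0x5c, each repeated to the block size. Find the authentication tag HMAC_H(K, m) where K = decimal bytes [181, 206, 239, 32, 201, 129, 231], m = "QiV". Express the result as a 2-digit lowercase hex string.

d8

Key decimal bytes [181, 206, 239, 32, 201, 129, 231] = b5 ce ef 20 c9 81 e7 is exactly B = 7 bytes: K' = b5 ce ef 20 c9 81 e7.
K' ⊕ ipad = 83 f8 d9 16 ff b7 d1.  K' ⊕ opad = e9 92 b3 7c 95 dd bb.
Inner input = (K'⊕ipad) ∥ m = 83 f8 d9 16 ff b7 d1 ∥ 51 69 56.
Inner hash: sum = 131+248+217+22+255+183+209+81+105+86 = 1537; mod 256 = 1 → 01.
Outer input = (K'⊕opad) ∥ inner = e9 92 b3 7c 95 dd bb ∥ 01.
Outer hash (tag): sum = 233+146+179+124+149+221+187+1 = 1240; mod 256 = 216 → d8.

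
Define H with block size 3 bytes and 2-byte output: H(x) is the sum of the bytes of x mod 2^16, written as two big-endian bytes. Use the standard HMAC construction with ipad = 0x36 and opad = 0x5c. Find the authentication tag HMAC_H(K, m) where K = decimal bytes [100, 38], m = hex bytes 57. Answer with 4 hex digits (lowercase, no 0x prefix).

Key decimal bytes [100, 38] = 64 26 is 2 bytes ≤ B = 3; zero-pad to 3 bytes: K' = 64 26 00.
K' ⊕ ipad = 52 10 36.  K' ⊕ opad = 38 7a 5c.
Inner input = (K'⊕ipad) ∥ m = 52 10 36 ∥ 57.
Inner hash: sum = 82+16+54+87 = 239 → 00 ef.
Outer input = (K'⊕opad) ∥ inner = 38 7a 5c ∥ 00 ef.
Outer hash (tag): sum = 56+122+92+0+239 = 509 → 01 fd.

01fd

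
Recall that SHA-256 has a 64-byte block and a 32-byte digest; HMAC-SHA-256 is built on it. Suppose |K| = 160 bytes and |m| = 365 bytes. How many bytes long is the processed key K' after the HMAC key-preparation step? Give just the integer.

64

Key is 160 > 64 bytes, so it is hashed to 32 bytes then zero-padded to 64: |K'| = 64.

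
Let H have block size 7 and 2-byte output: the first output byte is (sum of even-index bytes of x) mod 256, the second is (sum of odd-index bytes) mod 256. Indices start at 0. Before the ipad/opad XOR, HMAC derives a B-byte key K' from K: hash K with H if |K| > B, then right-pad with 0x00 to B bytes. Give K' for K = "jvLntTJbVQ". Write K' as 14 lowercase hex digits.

|K| = 10 > B = 7, so first hash the key.
H(K): even-index sum = 458 mod 256 = 202; odd-index sum = 491 mod 256 = 235 → ca eb.
Zero-pad H(K) = ca eb to 7 bytes: K' = ca eb 00 00 00 00 00.

caeb0000000000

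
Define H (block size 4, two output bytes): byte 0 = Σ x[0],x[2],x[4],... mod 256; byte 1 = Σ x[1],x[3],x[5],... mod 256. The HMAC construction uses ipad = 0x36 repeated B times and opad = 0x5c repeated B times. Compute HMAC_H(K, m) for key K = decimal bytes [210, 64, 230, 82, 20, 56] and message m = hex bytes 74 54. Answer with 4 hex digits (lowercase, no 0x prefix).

9078

Key decimal bytes [210, 64, 230, 82, 20, 56] = d2 40 e6 52 14 38 is 6 bytes > B = 4, so hash it first: H(key) = cc ca, then zero-pad to 4 bytes: K' = cc ca 00 00.
K' ⊕ ipad = fa fc 36 36.  K' ⊕ opad = 90 96 5c 5c.
Inner input = (K'⊕ipad) ∥ m = fa fc 36 36 ∥ 74 54.
Inner hash: even-index sum = 420 mod 256 = 164; odd-index sum = 390 mod 256 = 134 → a4 86.
Outer input = (K'⊕opad) ∥ inner = 90 96 5c 5c ∥ a4 86.
Outer hash (tag): even-index sum = 400 mod 256 = 144; odd-index sum = 376 mod 256 = 120 → 90 78.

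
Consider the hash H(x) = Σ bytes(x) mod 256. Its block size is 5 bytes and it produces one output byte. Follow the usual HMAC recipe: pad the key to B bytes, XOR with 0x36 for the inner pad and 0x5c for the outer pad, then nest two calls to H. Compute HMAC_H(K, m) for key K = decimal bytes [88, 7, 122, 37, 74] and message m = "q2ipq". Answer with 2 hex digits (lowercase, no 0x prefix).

7b

Key decimal bytes [88, 7, 122, 37, 74] = 58 07 7a 25 4a is exactly B = 5 bytes: K' = 58 07 7a 25 4a.
K' ⊕ ipad = 6e 31 4c 13 7c.  K' ⊕ opad = 04 5b 26 79 16.
Inner input = (K'⊕ipad) ∥ m = 6e 31 4c 13 7c ∥ 71 32 69 70 71.
Inner hash: sum = 110+49+76+19+124+113+50+105+112+113 = 871; mod 256 = 103 → 67.
Outer input = (K'⊕opad) ∥ inner = 04 5b 26 79 16 ∥ 67.
Outer hash (tag): sum = 4+91+38+121+22+103 = 379; mod 256 = 123 → 7b.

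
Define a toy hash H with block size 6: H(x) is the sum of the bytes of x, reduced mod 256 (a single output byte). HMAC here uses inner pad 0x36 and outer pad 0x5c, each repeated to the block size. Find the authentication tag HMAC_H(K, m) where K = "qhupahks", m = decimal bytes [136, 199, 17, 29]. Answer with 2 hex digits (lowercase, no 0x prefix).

Key "qhupahks" = 71 68 75 70 61 68 6b 73 is 8 bytes > B = 6, so hash it first: H(key) = 65, then zero-pad to 6 bytes: K' = 65 00 00 00 00 00.
K' ⊕ ipad = 53 36 36 36 36 36.  K' ⊕ opad = 39 5c 5c 5c 5c 5c.
Inner input = (K'⊕ipad) ∥ m = 53 36 36 36 36 36 ∥ 88 c7 11 1d.
Inner hash: sum = 83+54+54+54+54+54+136+199+17+29 = 734; mod 256 = 222 → de.
Outer input = (K'⊕opad) ∥ inner = 39 5c 5c 5c 5c 5c ∥ de.
Outer hash (tag): sum = 57+92+92+92+92+92+222 = 739; mod 256 = 227 → e3.

e3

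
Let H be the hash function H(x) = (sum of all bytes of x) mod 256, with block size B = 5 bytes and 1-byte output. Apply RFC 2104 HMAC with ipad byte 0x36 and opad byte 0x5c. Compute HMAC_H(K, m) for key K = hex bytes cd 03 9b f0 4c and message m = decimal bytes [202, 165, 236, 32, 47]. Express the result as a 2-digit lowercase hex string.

Key hex bytes cd 03 9b f0 4c is exactly B = 5 bytes: K' = cd 03 9b f0 4c.
K' ⊕ ipad = fb 35 ad c6 7a.  K' ⊕ opad = 91 5f c7 ac 10.
Inner input = (K'⊕ipad) ∥ m = fb 35 ad c6 7a ∥ ca a5 ec 20 2f.
Inner hash: sum = 251+53+173+198+122+202+165+236+32+47 = 1479; mod 256 = 199 → c7.
Outer input = (K'⊕opad) ∥ inner = 91 5f c7 ac 10 ∥ c7.
Outer hash (tag): sum = 145+95+199+172+16+199 = 826; mod 256 = 58 → 3a.

3a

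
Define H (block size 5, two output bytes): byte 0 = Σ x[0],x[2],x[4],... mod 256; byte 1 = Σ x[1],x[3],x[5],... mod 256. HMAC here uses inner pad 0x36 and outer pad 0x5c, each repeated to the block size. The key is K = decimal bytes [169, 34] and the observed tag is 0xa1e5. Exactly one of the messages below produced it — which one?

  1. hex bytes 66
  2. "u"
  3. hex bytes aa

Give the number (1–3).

Key decimal bytes [169, 34] = a9 22 is 2 bytes ≤ B = 5; zero-pad to 5 bytes: K' = a9 22 00 00 00.
K' ⊕ ipad = 9f 14 36 36 36; K' ⊕ opad = f5 7e 5c 5c 5c.
m1: inner = H(9f 14 36 36 36 66) = 0b b0; tag = H(f5 7e 5c 5c 5c 0b b0) = 5de5
m2: inner = H(9f 14 36 36 36 75) = 0b bf; tag = H(f5 7e 5c 5c 5c 0b bf) = 6ce5
m3: inner = H(9f 14 36 36 36 aa) = 0b f4; tag = H(f5 7e 5c 5c 5c 0b f4) = a1e5 ← matches

3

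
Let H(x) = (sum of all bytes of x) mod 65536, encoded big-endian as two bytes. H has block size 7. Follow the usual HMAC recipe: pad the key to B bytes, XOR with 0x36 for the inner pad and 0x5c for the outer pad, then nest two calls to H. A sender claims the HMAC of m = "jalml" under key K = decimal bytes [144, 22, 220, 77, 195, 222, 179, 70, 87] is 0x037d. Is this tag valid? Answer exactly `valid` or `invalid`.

Key decimal bytes [144, 22, 220, 77, 195, 222, 179, 70, 87] = 90 16 dc 4d c3 de b3 46 57 is 9 bytes > B = 7, so hash it first: H(key) = 04 c0, then zero-pad to 7 bytes: K' = 04 c0 00 00 00 00 00.
K' ⊕ ipad = 32 f6 36 36 36 36 36; K' ⊕ opad = 58 9c 5c 5c 5c 5c 5c.
Inner hash: sum = 50+246+54+54+54+54+54+106+97+108+109+108 = 1094 → 04 46.
Outer hash (recomputed tag): sum = 88+156+92+92+92+92+92+4+70 = 778 → 03 0a.
Recomputed tag = 030a; claimed = 037d → mismatch.

invalid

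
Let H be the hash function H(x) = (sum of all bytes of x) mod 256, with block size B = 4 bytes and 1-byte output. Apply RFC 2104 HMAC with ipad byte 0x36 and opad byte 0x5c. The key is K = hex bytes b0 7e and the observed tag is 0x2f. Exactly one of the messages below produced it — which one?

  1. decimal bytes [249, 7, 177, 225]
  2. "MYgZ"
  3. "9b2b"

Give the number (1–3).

Key hex bytes b0 7e is 2 bytes ≤ B = 4; zero-pad to 4 bytes: K' = b0 7e 00 00.
K' ⊕ ipad = 86 48 36 36; K' ⊕ opad = ec 22 5c 5c.
m1: inner = H(86 48 36 36 f9 07 b1 e1) = cc; tag = H(ec 22 5c 5c cc) = 92
m2: inner = H(86 48 36 36 4d 59 67 5a) = a1; tag = H(ec 22 5c 5c a1) = 67
m3: inner = H(86 48 36 36 39 62 32 62) = 69; tag = H(ec 22 5c 5c 69) = 2f ← matches

3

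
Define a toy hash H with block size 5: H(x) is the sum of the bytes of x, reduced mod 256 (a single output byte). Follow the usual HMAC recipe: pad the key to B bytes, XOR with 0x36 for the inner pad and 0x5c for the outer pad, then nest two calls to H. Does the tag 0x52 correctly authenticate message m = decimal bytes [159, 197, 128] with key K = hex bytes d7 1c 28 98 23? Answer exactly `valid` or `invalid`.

Key hex bytes d7 1c 28 98 23 is exactly B = 5 bytes: K' = d7 1c 28 98 23.
K' ⊕ ipad = e1 2a 1e ae 15; K' ⊕ opad = 8b 40 74 c4 7f.
Inner hash: sum = 225+42+30+174+21+159+197+128 = 976; mod 256 = 208 → d0.
Outer hash (recomputed tag): sum = 139+64+116+196+127+208 = 850; mod 256 = 82 → 52.
Recomputed tag = 52; claimed = 52 → match.

valid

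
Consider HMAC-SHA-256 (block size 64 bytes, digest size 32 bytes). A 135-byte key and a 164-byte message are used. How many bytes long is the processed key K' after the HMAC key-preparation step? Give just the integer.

64

Key is 135 > 64 bytes, so it is hashed to 32 bytes then zero-padded to 64: |K'| = 64.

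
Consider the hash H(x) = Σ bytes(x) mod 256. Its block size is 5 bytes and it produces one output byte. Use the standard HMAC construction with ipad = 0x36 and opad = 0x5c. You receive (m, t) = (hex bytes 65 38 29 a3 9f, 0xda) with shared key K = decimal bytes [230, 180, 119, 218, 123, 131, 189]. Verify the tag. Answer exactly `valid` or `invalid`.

valid

Key decimal bytes [230, 180, 119, 218, 123, 131, 189] = e6 b4 77 da 7b 83 bd is 7 bytes > B = 5, so hash it first: H(key) = a6, then zero-pad to 5 bytes: K' = a6 00 00 00 00.
K' ⊕ ipad = 90 36 36 36 36; K' ⊕ opad = fa 5c 5c 5c 5c.
Inner hash: sum = 144+54+54+54+54+101+56+41+163+159 = 880; mod 256 = 112 → 70.
Outer hash (recomputed tag): sum = 250+92+92+92+92+112 = 730; mod 256 = 218 → da.
Recomputed tag = da; claimed = da → match.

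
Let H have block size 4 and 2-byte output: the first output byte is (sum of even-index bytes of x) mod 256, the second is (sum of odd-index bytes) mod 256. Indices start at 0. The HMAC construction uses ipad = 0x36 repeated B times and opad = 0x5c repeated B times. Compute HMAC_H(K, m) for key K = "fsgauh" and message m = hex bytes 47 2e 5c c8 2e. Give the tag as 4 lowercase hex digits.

Key "fsgauh" = 66 73 67 61 75 68 is 6 bytes > B = 4, so hash it first: H(key) = 42 3c, then zero-pad to 4 bytes: K' = 42 3c 00 00.
K' ⊕ ipad = 74 0a 36 36.  K' ⊕ opad = 1e 60 5c 5c.
Inner input = (K'⊕ipad) ∥ m = 74 0a 36 36 ∥ 47 2e 5c c8 2e.
Inner hash: even-index sum = 379 mod 256 = 123; odd-index sum = 310 mod 256 = 54 → 7b 36.
Outer input = (K'⊕opad) ∥ inner = 1e 60 5c 5c ∥ 7b 36.
Outer hash (tag): even-index sum = 245 mod 256 = 245; odd-index sum = 242 mod 256 = 242 → f5 f2.

f5f2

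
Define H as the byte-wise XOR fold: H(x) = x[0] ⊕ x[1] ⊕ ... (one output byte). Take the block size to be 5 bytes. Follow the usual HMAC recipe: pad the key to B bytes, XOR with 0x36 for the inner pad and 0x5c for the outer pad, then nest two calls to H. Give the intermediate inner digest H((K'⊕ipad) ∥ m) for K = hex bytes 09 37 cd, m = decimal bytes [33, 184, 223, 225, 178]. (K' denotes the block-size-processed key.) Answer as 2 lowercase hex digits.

d0

Key hex bytes 09 37 cd is 3 bytes ≤ B = 5; zero-pad to 5 bytes: K' = 09 37 cd 00 00.
K' ⊕ ipad = 3f 01 fb 36 36.
Inner input = 3f 01 fb 36 36 ∥ 21 b8 df e1 b2.
Inner hash: XOR 3f⊕01⊕fb⊕36⊕36⊕21⊕b8⊕df⊕e1⊕b2 = d0.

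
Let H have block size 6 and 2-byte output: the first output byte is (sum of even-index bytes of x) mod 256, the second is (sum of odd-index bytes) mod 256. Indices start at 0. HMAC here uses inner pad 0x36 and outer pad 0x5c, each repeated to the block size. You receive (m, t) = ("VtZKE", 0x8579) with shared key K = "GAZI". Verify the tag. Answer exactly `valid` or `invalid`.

valid

Key "GAZI" = 47 41 5a 49 is 4 bytes ≤ B = 6; zero-pad to 6 bytes: K' = 47 41 5a 49 00 00.
K' ⊕ ipad = 71 77 6c 7f 36 36; K' ⊕ opad = 1b 1d 06 15 5c 5c.
Inner hash: even-index sum = 520 mod 256 = 8; odd-index sum = 491 mod 256 = 235 → 08 eb.
Outer hash (recomputed tag): even-index sum = 133 mod 256 = 133; odd-index sum = 377 mod 256 = 121 → 85 79.
Recomputed tag = 8579; claimed = 8579 → match.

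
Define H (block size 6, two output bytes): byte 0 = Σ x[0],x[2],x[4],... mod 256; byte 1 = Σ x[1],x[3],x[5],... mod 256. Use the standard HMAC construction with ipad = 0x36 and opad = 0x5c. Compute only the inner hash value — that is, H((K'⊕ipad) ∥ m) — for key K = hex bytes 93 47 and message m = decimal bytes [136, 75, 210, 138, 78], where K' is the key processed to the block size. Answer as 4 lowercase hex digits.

b9b2

Key hex bytes 93 47 is 2 bytes ≤ B = 6; zero-pad to 6 bytes: K' = 93 47 00 00 00 00.
K' ⊕ ipad = a5 71 36 36 36 36.
Inner input = a5 71 36 36 36 36 ∥ 88 4b d2 8a 4e.
Inner hash: even-index sum = 697 mod 256 = 185; odd-index sum = 434 mod 256 = 178 → b9 b2.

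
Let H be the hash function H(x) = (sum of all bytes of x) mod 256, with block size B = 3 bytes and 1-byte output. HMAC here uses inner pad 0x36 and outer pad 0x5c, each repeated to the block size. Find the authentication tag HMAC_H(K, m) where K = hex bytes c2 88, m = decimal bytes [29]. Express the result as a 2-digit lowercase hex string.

Key hex bytes c2 88 is 2 bytes ≤ B = 3; zero-pad to 3 bytes: K' = c2 88 00.
K' ⊕ ipad = f4 be 36.  K' ⊕ opad = 9e d4 5c.
Inner input = (K'⊕ipad) ∥ m = f4 be 36 ∥ 1d.
Inner hash: sum = 244+190+54+29 = 517; mod 256 = 5 → 05.
Outer input = (K'⊕opad) ∥ inner = 9e d4 5c ∥ 05.
Outer hash (tag): sum = 158+212+92+5 = 467; mod 256 = 211 → d3.

d3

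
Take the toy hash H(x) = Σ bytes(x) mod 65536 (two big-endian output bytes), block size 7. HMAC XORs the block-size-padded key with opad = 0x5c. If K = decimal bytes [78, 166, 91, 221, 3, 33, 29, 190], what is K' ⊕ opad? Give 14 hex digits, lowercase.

Key decimal bytes [78, 166, 91, 221, 3, 33, 29, 190] = 4e a6 5b dd 03 21 1d be is 8 bytes > B = 7, so hash it first: H(key) = 03 2b, then zero-pad to 7 bytes: K' = 03 2b 00 00 00 00 00.
XOR each byte with 0x5c: 03⊕5c=5f, 2b⊕5c=77, 00⊕5c=5c, 00⊕5c=5c, 00⊕5c=5c, 00⊕5c=5c, 00⊕5c=5c.

5f775c5c5c5c5c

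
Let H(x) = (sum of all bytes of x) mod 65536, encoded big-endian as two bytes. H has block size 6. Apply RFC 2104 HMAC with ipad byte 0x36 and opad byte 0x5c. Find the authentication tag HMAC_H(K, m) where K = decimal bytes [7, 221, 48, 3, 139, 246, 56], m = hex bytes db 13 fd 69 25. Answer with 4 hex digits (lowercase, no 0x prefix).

Key decimal bytes [7, 221, 48, 3, 139, 246, 56] = 07 dd 30 03 8b f6 38 is 7 bytes > B = 6, so hash it first: H(key) = 02 d0, then zero-pad to 6 bytes: K' = 02 d0 00 00 00 00.
K' ⊕ ipad = 34 e6 36 36 36 36.  K' ⊕ opad = 5e 8c 5c 5c 5c 5c.
Inner input = (K'⊕ipad) ∥ m = 34 e6 36 36 36 36 ∥ db 13 fd 69 25.
Inner hash: sum = 52+230+54+54+54+54+219+19+253+105+37 = 1131 → 04 6b.
Outer input = (K'⊕opad) ∥ inner = 5e 8c 5c 5c 5c 5c ∥ 04 6b.
Outer hash (tag): sum = 94+140+92+92+92+92+4+107 = 713 → 02 c9.

02c9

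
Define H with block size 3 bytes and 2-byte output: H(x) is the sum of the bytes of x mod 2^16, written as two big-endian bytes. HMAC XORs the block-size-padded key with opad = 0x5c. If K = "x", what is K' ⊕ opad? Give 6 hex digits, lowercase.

245c5c

Key "x" = 78 is 1 byte ≤ B = 3; zero-pad to 3 bytes: K' = 78 00 00.
XOR each byte with 0x5c: 78⊕5c=24, 00⊕5c=5c, 00⊕5c=5c.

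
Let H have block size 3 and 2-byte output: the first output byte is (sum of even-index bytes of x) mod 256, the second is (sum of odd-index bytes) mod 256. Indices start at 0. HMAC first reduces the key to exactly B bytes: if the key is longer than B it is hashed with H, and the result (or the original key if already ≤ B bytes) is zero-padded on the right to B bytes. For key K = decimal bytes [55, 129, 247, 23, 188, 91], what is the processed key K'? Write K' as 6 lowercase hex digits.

eaf300

|K| = 6 > B = 3, so first hash the key.
H(K): even-index sum = 490 mod 256 = 234; odd-index sum = 243 mod 256 = 243 → ea f3.
Zero-pad H(K) = ea f3 to 3 bytes: K' = ea f3 00.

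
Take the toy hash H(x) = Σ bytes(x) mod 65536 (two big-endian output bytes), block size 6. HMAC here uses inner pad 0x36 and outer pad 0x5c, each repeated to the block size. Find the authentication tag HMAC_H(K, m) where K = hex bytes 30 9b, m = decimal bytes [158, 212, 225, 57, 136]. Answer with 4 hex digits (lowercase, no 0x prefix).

Key hex bytes 30 9b is 2 bytes ≤ B = 6; zero-pad to 6 bytes: K' = 30 9b 00 00 00 00.
K' ⊕ ipad = 06 ad 36 36 36 36.  K' ⊕ opad = 6c c7 5c 5c 5c 5c.
Inner input = (K'⊕ipad) ∥ m = 06 ad 36 36 36 36 ∥ 9e d4 e1 39 88.
Inner hash: sum = 6+173+54+54+54+54+158+212+225+57+136 = 1183 → 04 9f.
Outer input = (K'⊕opad) ∥ inner = 6c c7 5c 5c 5c 5c ∥ 04 9f.
Outer hash (tag): sum = 108+199+92+92+92+92+4+159 = 838 → 03 46.

0346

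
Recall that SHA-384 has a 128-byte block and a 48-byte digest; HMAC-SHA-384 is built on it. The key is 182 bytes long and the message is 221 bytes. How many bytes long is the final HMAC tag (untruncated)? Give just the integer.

The tag is one SHA-384 digest: 48 bytes.

48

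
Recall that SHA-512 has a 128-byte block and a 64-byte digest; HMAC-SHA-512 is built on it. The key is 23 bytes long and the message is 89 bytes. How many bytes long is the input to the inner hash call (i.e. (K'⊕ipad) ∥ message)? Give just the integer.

Key is 23 ≤ 128 bytes, zero-padded: |K'| = 128.
Inner input = (K'⊕ipad) ∥ m → 128 + 89 = 217 bytes.

217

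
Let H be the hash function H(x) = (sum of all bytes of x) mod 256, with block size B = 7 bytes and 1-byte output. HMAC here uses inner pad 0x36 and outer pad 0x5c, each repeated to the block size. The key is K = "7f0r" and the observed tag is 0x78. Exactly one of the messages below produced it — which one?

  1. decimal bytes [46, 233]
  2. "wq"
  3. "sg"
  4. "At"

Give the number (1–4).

Key "7f0r" = 37 66 30 72 is 4 bytes ≤ B = 7; zero-pad to 7 bytes: K' = 37 66 30 72 00 00 00.
K' ⊕ ipad = 01 50 06 44 36 36 36; K' ⊕ opad = 6b 3a 6c 2e 5c 5c 5c.
m1: inner = H(01 50 06 44 36 36 36 2e e9) = 54; tag = H(6b 3a 6c 2e 5c 5c 5c 54) = a7
m2: inner = H(01 50 06 44 36 36 36 77 71) = 25; tag = H(6b 3a 6c 2e 5c 5c 5c 25) = 78 ← matches
m3: inner = H(01 50 06 44 36 36 36 73 67) = 17; tag = H(6b 3a 6c 2e 5c 5c 5c 17) = 6a
m4: inner = H(01 50 06 44 36 36 36 41 74) = f2; tag = H(6b 3a 6c 2e 5c 5c 5c f2) = 45

2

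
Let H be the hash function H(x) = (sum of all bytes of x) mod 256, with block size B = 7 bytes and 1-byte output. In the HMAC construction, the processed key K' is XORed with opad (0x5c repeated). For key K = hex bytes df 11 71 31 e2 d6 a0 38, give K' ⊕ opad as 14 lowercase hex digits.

7e5c5c5c5c5c5c

Key hex bytes df 11 71 31 e2 d6 a0 38 is 8 bytes > B = 7, so hash it first: H(key) = 22, then zero-pad to 7 bytes: K' = 22 00 00 00 00 00 00.
XOR each byte with 0x5c: 22⊕5c=7e, 00⊕5c=5c, 00⊕5c=5c, 00⊕5c=5c, 00⊕5c=5c, 00⊕5c=5c, 00⊕5c=5c.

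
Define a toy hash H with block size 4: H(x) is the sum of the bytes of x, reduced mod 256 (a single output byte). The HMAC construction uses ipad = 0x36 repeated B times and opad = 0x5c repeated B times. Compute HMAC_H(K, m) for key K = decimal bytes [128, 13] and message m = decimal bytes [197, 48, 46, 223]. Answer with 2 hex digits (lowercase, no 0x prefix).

44

Key decimal bytes [128, 13] = 80 0d is 2 bytes ≤ B = 4; zero-pad to 4 bytes: K' = 80 0d 00 00.
K' ⊕ ipad = b6 3b 36 36.  K' ⊕ opad = dc 51 5c 5c.
Inner input = (K'⊕ipad) ∥ m = b6 3b 36 36 ∥ c5 30 2e df.
Inner hash: sum = 182+59+54+54+197+48+46+223 = 863; mod 256 = 95 → 5f.
Outer input = (K'⊕opad) ∥ inner = dc 51 5c 5c ∥ 5f.
Outer hash (tag): sum = 220+81+92+92+95 = 580; mod 256 = 68 → 44.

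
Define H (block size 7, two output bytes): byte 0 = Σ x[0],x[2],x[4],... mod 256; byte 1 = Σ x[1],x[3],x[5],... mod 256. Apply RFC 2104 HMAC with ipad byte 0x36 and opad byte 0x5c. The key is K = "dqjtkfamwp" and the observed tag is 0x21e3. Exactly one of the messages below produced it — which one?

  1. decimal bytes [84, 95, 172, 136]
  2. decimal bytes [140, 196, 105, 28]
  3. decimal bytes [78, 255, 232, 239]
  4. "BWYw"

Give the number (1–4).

Key "dqjtkfamwp" = 64 71 6a 74 6b 66 61 6d 77 70 is 10 bytes > B = 7, so hash it first: H(key) = 11 28, then zero-pad to 7 bytes: K' = 11 28 00 00 00 00 00.
K' ⊕ ipad = 27 1e 36 36 36 36 36; K' ⊕ opad = 4d 74 5c 5c 5c 5c 5c.
m1: inner = H(27 1e 36 36 36 36 36 54 5f ac 88) = b0 8a; tag = H(4d 74 5c 5c 5c 5c 5c b0 8a) = ebdc
m2: inner = H(27 1e 36 36 36 36 36 8c c4 69 1c) = a9 7f; tag = H(4d 74 5c 5c 5c 5c 5c a9 7f) = e0d5
m3: inner = H(27 1e 36 36 36 36 36 4e ff e8 ef) = b7 c0; tag = H(4d 74 5c 5c 5c 5c 5c b7 c0) = 21e3 ← matches
m4: inner = H(27 1e 36 36 36 36 36 42 57 59 77) = 97 25; tag = H(4d 74 5c 5c 5c 5c 5c 97 25) = 86c3

3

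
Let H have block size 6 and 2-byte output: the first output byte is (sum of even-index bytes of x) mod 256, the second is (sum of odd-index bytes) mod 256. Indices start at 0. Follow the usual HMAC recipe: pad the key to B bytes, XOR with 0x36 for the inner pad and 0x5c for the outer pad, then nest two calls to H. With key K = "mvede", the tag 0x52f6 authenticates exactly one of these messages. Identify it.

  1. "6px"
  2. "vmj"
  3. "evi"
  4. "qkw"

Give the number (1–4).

1

Key "mvede" = 6d 76 65 64 65 is 5 bytes ≤ B = 6; zero-pad to 6 bytes: K' = 6d 76 65 64 65 00.
K' ⊕ ipad = 5b 40 53 52 53 36; K' ⊕ opad = 31 2a 39 38 39 5c.
m1: inner = H(5b 40 53 52 53 36 36 70 78) = af 38; tag = H(31 2a 39 38 39 5c af 38) = 52f6 ← matches
m2: inner = H(5b 40 53 52 53 36 76 6d 6a) = e1 35; tag = H(31 2a 39 38 39 5c e1 35) = 84f3
m3: inner = H(5b 40 53 52 53 36 65 76 69) = cf 3e; tag = H(31 2a 39 38 39 5c cf 3e) = 72fc
m4: inner = H(5b 40 53 52 53 36 71 6b 77) = e9 33; tag = H(31 2a 39 38 39 5c e9 33) = 8cf1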